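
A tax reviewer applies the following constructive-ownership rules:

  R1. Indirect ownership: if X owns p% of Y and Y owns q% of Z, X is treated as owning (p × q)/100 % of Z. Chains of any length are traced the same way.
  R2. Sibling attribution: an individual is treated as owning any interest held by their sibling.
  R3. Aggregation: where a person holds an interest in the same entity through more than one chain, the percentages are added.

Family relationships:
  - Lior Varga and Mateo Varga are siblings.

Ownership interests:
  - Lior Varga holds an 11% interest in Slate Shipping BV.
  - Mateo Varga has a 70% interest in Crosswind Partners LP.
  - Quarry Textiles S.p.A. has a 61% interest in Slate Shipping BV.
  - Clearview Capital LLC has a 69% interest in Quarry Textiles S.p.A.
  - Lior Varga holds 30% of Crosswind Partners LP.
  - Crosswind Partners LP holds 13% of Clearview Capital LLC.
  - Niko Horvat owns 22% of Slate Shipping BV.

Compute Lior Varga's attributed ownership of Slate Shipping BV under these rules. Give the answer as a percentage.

16.4717%

By sibling attribution (R2), Lior Varga is treated as also owning Mateo Varga's interest in Crosswind Partners LP, giving 30% + 70% = 100%.
Chain via Crosswind Partners LP → Clearview Capital LLC → Quarry Textiles S.p.A. (R1): 100% × 13% × 69% × 61% = 5.4717% of Slate Shipping BV.
Direct interest in Slate Shipping BV: 11%.
Aggregating (R3): 5.4717% + 11% = 16.4717%.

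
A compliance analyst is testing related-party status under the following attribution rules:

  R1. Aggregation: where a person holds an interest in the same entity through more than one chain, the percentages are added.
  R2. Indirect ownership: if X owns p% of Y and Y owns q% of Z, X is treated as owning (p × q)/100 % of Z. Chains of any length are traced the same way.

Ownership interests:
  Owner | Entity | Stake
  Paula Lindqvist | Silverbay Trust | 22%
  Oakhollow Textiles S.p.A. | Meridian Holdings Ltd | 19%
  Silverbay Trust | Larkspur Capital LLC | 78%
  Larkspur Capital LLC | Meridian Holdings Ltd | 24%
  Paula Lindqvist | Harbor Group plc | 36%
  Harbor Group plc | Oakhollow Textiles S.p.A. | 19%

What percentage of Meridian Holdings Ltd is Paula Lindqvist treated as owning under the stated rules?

Chain via Harbor Group plc → Oakhollow Textiles S.p.A. (R2): 36% × 19% × 19% = 1.2996% of Meridian Holdings Ltd.
Chain via Silverbay Trust → Larkspur Capital LLC (R2): 22% × 78% × 24% = 4.1184% of Meridian Holdings Ltd.
Aggregating (R1): 1.2996% + 4.1184% = 5.418%.

5.418%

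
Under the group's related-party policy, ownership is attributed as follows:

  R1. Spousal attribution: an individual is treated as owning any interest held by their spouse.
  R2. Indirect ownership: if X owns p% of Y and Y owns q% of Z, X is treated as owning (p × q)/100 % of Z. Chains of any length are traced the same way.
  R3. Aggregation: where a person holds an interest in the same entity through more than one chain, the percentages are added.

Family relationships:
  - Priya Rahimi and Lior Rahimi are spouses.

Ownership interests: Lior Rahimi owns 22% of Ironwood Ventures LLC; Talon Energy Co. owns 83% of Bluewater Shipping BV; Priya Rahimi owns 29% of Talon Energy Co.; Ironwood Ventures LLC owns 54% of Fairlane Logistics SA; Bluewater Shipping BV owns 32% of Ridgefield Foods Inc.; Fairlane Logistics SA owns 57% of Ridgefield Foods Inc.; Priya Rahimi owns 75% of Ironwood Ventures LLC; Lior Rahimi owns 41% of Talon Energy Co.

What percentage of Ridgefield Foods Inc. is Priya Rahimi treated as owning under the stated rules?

By spousal attribution (R1), Priya Rahimi is treated as also owning Lior Rahimi's interest in Talon Energy Co, giving 29% + 41% = 70%.
By spousal attribution (R1), Priya Rahimi is treated as also owning Lior Rahimi's interest in Ironwood Ventures LLC, giving 75% + 22% = 97%.
Chain via Talon Energy Co. → Bluewater Shipping BV (R2): 70% × 83% × 32% = 18.592% of Ridgefield Foods Inc.
Chain via Ironwood Ventures LLC → Fairlane Logistics SA (R2): 97% × 54% × 57% = 29.8566% of Ridgefield Foods Inc.
Aggregating (R3): 18.592% + 29.8566% = 48.4486%.

48.4486%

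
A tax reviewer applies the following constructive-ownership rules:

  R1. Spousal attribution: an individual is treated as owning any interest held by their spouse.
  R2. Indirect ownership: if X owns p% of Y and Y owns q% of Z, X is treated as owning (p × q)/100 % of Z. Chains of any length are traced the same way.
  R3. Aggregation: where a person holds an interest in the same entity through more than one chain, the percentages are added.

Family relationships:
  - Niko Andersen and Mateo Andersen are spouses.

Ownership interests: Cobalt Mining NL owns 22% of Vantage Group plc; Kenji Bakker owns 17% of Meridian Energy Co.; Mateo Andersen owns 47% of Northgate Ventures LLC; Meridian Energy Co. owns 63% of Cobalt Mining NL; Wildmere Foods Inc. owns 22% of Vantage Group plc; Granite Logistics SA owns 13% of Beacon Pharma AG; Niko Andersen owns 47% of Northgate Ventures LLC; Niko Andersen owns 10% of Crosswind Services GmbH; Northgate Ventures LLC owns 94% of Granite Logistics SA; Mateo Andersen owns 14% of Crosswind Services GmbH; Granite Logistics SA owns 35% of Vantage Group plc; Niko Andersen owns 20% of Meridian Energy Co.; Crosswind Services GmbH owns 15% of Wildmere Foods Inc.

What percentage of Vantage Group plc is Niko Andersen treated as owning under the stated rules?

By spousal attribution (R1), Niko Andersen is treated as also owning Mateo Andersen's interest in Crosswind Services GmbH, giving 10% + 14% = 24%.
By spousal attribution (R1), Niko Andersen is treated as also owning Mateo Andersen's interest in Northgate Ventures LLC, giving 47% + 47% = 94%.
Chain via Meridian Energy Co. → Cobalt Mining NL (R2): 20% × 63% × 22% = 2.772% of Vantage Group plc.
Chain via Crosswind Services GmbH → Wildmere Foods Inc. (R2): 24% × 15% × 22% = 0.792% of Vantage Group plc.
Chain via Northgate Ventures LLC → Granite Logistics SA (R2): 94% × 94% × 35% = 30.926% of Vantage Group plc.
Aggregating (R3): 2.772% + 0.792% + 30.926% = 34.49%.

34.49%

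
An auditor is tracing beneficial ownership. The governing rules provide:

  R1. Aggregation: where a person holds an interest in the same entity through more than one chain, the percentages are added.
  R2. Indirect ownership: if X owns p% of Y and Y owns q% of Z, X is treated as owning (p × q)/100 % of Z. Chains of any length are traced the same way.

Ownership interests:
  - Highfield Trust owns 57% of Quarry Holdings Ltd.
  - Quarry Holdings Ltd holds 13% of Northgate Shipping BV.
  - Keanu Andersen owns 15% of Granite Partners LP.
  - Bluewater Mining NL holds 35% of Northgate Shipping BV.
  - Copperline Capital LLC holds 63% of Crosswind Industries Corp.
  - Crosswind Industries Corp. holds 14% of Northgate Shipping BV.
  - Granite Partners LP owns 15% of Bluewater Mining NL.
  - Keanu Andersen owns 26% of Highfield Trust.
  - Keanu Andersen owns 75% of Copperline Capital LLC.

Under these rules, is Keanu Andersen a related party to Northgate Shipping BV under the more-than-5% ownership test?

Chain via Copperline Capital LLC → Crosswind Industries Corp. (R2): 75% × 63% × 14% = 6.615% of Northgate Shipping BV.
Chain via Granite Partners LP → Bluewater Mining NL (R2): 15% × 15% × 35% = 0.7875% of Northgate Shipping BV.
Chain via Highfield Trust → Quarry Holdings Ltd (R2): 26% × 57% × 13% = 1.9266% of Northgate Shipping BV.
Aggregating (R1): 6.615% + 0.7875% + 1.9266% = 9.3291%.
9.3291% exceeds the 5% threshold, so Keanu is a related party to Northgate Shipping BV.

Yes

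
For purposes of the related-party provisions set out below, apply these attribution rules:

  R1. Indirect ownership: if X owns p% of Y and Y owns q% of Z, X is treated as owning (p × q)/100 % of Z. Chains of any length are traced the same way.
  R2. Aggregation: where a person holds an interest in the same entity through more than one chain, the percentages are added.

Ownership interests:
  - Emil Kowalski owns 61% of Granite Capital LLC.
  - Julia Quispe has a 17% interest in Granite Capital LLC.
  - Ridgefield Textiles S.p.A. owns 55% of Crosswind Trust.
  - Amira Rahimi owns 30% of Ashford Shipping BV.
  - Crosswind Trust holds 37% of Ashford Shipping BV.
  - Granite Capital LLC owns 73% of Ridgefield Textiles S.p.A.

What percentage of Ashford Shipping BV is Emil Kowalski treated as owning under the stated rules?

Chain via Granite Capital LLC → Ridgefield Textiles S.p.A. → Crosswind Trust (R1): 61% × 73% × 55% × 37% = 9.061855% of Ashford Shipping BV.

9.061855%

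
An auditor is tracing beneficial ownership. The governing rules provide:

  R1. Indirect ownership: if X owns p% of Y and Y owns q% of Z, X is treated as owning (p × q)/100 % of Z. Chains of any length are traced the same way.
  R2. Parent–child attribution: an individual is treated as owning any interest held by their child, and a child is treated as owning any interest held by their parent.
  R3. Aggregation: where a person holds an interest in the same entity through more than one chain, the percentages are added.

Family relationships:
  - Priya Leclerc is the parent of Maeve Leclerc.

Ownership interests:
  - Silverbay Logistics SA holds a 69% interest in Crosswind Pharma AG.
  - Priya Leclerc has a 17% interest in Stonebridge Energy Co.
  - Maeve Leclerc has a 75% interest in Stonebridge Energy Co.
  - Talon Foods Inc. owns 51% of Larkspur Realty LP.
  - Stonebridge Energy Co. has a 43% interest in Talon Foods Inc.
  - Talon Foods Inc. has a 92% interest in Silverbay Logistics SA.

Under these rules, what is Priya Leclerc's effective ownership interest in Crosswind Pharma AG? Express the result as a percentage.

By parent–child attribution (R2), Priya Leclerc is treated as also owning Maeve Leclerc's interest in Stonebridge Energy Co, giving 17% + 75% = 92%.
Chain via Stonebridge Energy Co. → Talon Foods Inc. → Silverbay Logistics SA (R1): 92% × 43% × 92% × 69% = 25.112688% of Crosswind Pharma AG.

25.112688%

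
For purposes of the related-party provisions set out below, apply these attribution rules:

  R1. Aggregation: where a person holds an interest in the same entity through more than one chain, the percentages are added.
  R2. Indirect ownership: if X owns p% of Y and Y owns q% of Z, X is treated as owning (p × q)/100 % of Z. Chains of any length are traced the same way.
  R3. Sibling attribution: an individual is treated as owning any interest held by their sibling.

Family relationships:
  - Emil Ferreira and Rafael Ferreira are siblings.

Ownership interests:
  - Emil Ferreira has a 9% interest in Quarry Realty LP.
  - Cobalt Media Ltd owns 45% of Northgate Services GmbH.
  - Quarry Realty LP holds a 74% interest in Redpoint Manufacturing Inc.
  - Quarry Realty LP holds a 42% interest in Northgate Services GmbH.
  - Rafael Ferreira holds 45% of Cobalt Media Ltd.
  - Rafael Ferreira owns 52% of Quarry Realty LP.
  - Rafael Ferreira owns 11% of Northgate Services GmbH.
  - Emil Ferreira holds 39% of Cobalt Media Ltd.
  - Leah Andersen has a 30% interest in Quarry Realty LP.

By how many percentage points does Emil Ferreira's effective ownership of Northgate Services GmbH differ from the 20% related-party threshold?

By sibling attribution (R3), Emil Ferreira is treated as also owning Rafael Ferreira's interest in Cobalt Media Ltd, giving 39% + 45% = 84%.
By sibling attribution (R3), Emil Ferreira is treated as also owning Rafael Ferreira's interest in Quarry Realty LP, giving 9% + 52% = 61%.
By sibling attribution (R3), Emil Ferreira is treated as owning Rafael Ferreira's 11% interest in Northgate Services GmbH.
Chain via Cobalt Media Ltd (R2): 84% × 45% = 37.8% of Northgate Services GmbH.
Chain via Quarry Realty LP (R2): 61% × 42% = 25.62% of Northgate Services GmbH.
Direct interest in Northgate Services GmbH: 11%.
Aggregating (R1): 37.8% + 25.62% + 11% = 74.42%.
74.42% exceeds the 20% threshold by 54.42 percentage points.

54.42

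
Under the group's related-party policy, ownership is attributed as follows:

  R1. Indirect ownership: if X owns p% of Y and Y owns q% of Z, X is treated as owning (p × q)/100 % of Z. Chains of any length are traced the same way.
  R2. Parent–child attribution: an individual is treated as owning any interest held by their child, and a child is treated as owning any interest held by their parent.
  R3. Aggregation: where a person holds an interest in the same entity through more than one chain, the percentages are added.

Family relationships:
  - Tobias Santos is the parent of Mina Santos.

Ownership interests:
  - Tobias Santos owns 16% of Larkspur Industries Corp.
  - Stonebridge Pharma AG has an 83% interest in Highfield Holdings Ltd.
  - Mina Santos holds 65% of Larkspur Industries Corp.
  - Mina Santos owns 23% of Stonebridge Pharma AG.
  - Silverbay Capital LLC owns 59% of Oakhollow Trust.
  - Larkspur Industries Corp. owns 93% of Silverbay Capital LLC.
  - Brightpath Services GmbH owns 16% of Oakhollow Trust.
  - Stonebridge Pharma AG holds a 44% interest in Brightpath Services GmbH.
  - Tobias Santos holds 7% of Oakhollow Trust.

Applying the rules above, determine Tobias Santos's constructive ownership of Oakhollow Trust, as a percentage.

By parent–child attribution (R2), Tobias Santos is treated as also owning Mina Santos's interest in Larkspur Industries Corp, giving 16% + 65% = 81%.
By parent–child attribution (R2), Tobias Santos is treated as owning Mina Santos's 23% interest in Stonebridge Pharma AG.
Chain via Larkspur Industries Corp. → Silverbay Capital LLC (R1): 81% × 93% × 59% = 44.4447% of Oakhollow Trust.
Direct interest in Oakhollow Trust: 7%.
Chain via Stonebridge Pharma AG → Brightpath Services GmbH (R1): 23% × 44% × 16% = 1.6192% of Oakhollow Trust.
Aggregating (R3): 44.4447% + 7% + 1.6192% = 53.0639%.

53.0639%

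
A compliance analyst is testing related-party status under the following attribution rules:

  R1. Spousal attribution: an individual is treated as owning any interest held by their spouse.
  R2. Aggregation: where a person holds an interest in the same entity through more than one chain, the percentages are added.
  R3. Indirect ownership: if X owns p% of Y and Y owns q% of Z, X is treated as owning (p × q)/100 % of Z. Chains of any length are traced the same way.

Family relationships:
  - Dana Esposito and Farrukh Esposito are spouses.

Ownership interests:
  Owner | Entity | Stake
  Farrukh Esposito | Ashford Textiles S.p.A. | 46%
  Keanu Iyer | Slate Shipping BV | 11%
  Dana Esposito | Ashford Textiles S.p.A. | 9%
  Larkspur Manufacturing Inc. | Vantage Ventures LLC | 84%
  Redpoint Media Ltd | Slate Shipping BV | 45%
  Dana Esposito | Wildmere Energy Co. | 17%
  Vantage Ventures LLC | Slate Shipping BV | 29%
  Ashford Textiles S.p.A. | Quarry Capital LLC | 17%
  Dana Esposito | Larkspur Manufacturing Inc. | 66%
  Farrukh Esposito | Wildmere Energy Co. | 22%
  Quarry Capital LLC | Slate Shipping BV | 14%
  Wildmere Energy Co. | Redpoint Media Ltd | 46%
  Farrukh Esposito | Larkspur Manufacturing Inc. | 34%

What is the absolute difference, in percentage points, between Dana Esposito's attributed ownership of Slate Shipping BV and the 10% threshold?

By spousal attribution (R1), Dana Esposito is treated as also owning Farrukh Esposito's interest in Ashford Textiles S.p.A, giving 9% + 46% = 55%.
By spousal attribution (R1), Dana Esposito is treated as also owning Farrukh Esposito's interest in Larkspur Manufacturing Inc, giving 66% + 34% = 100%.
By spousal attribution (R1), Dana Esposito is treated as also owning Farrukh Esposito's interest in Wildmere Energy Co, giving 17% + 22% = 39%.
Chain via Ashford Textiles S.p.A. → Quarry Capital LLC (R3): 55% × 17% × 14% = 1.309% of Slate Shipping BV.
Chain via Larkspur Manufacturing Inc. → Vantage Ventures LLC (R3): 100% × 84% × 29% = 24.36% of Slate Shipping BV.
Chain via Wildmere Energy Co. → Redpoint Media Ltd (R3): 39% × 46% × 45% = 8.073% of Slate Shipping BV.
Aggregating (R2): 1.309% + 24.36% + 8.073% = 33.742%.
33.742% exceeds the 10% threshold by 23.742 percentage points.

23.742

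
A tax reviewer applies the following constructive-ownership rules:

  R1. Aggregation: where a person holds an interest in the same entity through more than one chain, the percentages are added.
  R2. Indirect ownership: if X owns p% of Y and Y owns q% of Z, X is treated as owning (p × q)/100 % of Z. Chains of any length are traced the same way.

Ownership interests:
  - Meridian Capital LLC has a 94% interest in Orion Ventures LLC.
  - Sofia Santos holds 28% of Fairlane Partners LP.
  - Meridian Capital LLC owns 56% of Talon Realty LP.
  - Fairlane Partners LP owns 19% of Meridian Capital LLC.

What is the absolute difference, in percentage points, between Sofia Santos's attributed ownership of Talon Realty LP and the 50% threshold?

47.0208

Chain via Fairlane Partners LP → Meridian Capital LLC (R2): 28% × 19% × 56% = 2.9792% of Talon Realty LP.
2.9792% falls short of the 50% threshold by 47.0208 percentage points.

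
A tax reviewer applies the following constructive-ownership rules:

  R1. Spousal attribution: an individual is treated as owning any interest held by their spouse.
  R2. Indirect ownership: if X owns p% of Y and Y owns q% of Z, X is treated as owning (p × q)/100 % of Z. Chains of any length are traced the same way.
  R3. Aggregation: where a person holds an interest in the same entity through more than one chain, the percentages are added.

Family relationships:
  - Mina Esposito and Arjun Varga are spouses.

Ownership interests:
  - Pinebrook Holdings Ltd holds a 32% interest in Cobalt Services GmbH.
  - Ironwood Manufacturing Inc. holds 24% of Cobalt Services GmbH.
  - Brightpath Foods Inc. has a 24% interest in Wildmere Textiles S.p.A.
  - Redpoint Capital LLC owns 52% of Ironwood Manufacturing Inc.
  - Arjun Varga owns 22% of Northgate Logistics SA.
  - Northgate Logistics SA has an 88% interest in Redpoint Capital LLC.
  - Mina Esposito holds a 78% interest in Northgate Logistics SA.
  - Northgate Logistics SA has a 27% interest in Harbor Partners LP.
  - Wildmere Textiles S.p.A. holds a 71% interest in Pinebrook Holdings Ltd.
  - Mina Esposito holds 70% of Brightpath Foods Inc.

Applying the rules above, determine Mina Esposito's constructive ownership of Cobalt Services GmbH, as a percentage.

By spousal attribution (R1), Mina Esposito is treated as also owning Arjun Varga's interest in Northgate Logistics SA, giving 78% + 22% = 100%.
Chain via Brightpath Foods Inc. → Wildmere Textiles S.p.A. → Pinebrook Holdings Ltd (R2): 70% × 24% × 71% × 32% = 3.81696% of Cobalt Services GmbH.
Chain via Northgate Logistics SA → Redpoint Capital LLC → Ironwood Manufacturing Inc. (R2): 100% × 88% × 52% × 24% = 10.9824% of Cobalt Services GmbH.
Aggregating (R3): 3.81696% + 10.9824% = 14.79936%.

14.79936%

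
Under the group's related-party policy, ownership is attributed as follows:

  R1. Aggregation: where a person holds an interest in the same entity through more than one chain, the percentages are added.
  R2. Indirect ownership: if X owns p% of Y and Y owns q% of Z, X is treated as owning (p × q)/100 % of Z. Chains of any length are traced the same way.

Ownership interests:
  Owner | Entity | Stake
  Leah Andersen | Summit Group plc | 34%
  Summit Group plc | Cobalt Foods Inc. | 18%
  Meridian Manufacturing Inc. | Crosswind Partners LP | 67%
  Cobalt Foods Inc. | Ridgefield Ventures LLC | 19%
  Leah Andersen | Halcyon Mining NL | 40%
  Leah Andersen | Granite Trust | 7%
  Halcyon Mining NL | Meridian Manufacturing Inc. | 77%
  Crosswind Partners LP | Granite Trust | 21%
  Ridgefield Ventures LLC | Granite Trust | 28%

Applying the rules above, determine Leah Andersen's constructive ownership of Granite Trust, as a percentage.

Chain via Halcyon Mining NL → Meridian Manufacturing Inc. → Crosswind Partners LP (R2): 40% × 77% × 67% × 21% = 4.33356% of Granite Trust.
Chain via Summit Group plc → Cobalt Foods Inc. → Ridgefield Ventures LLC (R2): 34% × 18% × 19% × 28% = 0.325584% of Granite Trust.
Direct interest in Granite Trust: 7%.
Aggregating (R1): 4.33356% + 0.325584% + 7% = 11.659144%.

11.659144%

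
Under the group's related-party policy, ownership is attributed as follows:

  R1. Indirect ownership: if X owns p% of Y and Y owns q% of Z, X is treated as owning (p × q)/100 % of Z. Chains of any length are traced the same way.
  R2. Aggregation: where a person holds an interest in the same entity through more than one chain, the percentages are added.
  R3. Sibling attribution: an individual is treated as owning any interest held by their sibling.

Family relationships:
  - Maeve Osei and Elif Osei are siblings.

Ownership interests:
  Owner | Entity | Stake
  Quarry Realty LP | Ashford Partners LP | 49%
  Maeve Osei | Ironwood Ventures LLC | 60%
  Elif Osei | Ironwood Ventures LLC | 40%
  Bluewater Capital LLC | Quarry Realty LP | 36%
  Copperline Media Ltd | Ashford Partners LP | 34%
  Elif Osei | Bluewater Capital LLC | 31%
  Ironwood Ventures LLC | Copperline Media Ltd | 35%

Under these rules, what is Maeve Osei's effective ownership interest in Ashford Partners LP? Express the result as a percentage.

By sibling attribution (R3), Maeve Osei is treated as also owning Elif Osei's interest in Ironwood Ventures LLC, giving 60% + 40% = 100%.
By sibling attribution (R3), Maeve Osei is treated as owning Elif Osei's 31% interest in Bluewater Capital LLC.
Chain via Ironwood Ventures LLC → Copperline Media Ltd (R1): 100% × 35% × 34% = 11.9% of Ashford Partners LP.
Chain via Bluewater Capital LLC → Quarry Realty LP (R1): 31% × 36% × 49% = 5.4684% of Ashford Partners LP.
Aggregating (R2): 11.9% + 5.4684% = 17.3684%.

17.3684%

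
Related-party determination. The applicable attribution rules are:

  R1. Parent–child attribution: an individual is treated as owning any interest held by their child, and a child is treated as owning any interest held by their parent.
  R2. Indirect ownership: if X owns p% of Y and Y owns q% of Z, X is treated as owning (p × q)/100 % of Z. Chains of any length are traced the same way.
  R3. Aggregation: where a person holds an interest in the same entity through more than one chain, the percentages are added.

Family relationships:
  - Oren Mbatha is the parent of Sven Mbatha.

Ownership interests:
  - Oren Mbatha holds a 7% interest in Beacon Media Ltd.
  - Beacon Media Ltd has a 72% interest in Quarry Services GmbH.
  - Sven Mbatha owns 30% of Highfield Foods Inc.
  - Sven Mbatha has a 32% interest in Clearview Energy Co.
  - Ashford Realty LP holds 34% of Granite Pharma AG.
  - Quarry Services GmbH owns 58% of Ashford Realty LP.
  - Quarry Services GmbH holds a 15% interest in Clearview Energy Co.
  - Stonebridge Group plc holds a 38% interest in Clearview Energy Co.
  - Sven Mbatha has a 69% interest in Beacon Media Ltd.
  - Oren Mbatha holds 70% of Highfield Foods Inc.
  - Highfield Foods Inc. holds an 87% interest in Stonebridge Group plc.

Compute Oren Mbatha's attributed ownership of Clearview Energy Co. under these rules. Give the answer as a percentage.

By parent–child attribution (R1), Oren Mbatha is treated as also owning Sven Mbatha's interest in Highfield Foods Inc, giving 70% + 30% = 100%.
By parent–child attribution (R1), Oren Mbatha is treated as also owning Sven Mbatha's interest in Beacon Media Ltd, giving 7% + 69% = 76%.
By parent–child attribution (R1), Oren Mbatha is treated as owning Sven Mbatha's 32% interest in Clearview Energy Co.
Chain via Highfield Foods Inc. → Stonebridge Group plc (R2): 100% × 87% × 38% = 33.06% of Clearview Energy Co.
Chain via Beacon Media Ltd → Quarry Services GmbH (R2): 76% × 72% × 15% = 8.208% of Clearview Energy Co.
Direct interest in Clearview Energy Co: 32%.
Aggregating (R3): 33.06% + 8.208% + 32% = 73.268%.

73.268%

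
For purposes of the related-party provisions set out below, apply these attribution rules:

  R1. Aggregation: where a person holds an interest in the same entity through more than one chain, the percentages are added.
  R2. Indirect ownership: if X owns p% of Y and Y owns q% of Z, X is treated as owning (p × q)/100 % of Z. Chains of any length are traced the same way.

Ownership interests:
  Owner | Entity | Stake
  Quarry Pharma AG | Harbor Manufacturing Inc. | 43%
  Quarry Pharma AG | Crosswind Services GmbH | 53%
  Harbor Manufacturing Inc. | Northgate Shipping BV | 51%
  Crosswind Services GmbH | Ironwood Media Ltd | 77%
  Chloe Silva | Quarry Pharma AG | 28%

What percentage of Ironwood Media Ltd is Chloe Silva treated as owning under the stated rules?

Chain via Quarry Pharma AG → Crosswind Services GmbH (R2): 28% × 53% × 77% = 11.4268% of Ironwood Media Ltd.

11.4268%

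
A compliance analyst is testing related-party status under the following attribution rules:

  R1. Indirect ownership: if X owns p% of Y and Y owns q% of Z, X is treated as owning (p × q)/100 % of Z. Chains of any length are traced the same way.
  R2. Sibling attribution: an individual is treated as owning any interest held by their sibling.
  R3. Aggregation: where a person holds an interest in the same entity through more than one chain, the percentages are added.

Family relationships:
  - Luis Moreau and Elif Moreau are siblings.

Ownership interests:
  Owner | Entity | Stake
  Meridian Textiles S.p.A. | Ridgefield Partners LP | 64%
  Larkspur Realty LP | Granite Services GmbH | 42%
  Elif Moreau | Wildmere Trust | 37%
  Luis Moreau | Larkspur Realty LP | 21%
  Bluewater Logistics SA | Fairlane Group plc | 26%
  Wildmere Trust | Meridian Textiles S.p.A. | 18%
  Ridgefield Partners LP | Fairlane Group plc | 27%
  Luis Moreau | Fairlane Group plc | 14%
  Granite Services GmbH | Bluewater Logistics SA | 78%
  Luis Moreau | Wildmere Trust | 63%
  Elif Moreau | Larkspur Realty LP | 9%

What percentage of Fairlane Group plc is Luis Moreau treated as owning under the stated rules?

By sibling attribution (R2), Luis Moreau is treated as also owning Elif Moreau's interest in Larkspur Realty LP, giving 21% + 9% = 30%.
By sibling attribution (R2), Luis Moreau is treated as also owning Elif Moreau's interest in Wildmere Trust, giving 63% + 37% = 100%.
Chain via Larkspur Realty LP → Granite Services GmbH → Bluewater Logistics SA (R1): 30% × 42% × 78% × 26% = 2.55528% of Fairlane Group plc.
Chain via Wildmere Trust → Meridian Textiles S.p.A. → Ridgefield Partners LP (R1): 100% × 18% × 64% × 27% = 3.1104% of Fairlane Group plc.
Direct interest in Fairlane Group plc: 14%.
Aggregating (R3): 2.55528% + 3.1104% + 14% = 19.66568%.

19.66568%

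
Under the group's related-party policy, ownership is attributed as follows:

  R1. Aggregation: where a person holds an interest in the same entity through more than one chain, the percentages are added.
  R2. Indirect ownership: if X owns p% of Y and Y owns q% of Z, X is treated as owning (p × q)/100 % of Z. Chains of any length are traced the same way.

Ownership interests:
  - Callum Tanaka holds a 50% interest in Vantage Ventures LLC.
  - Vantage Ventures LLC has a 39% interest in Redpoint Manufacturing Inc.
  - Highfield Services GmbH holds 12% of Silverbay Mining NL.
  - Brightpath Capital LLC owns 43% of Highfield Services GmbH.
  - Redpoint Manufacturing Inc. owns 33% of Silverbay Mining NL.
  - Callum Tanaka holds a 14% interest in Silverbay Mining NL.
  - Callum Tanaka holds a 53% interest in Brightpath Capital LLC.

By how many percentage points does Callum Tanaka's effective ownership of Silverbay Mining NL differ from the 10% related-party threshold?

Chain via Brightpath Capital LLC → Highfield Services GmbH (R2): 53% × 43% × 12% = 2.7348% of Silverbay Mining NL.
Chain via Vantage Ventures LLC → Redpoint Manufacturing Inc. (R2): 50% × 39% × 33% = 6.435% of Silverbay Mining NL.
Direct interest in Silverbay Mining NL: 14%.
Aggregating (R1): 2.7348% + 6.435% + 14% = 23.1698%.
23.1698% exceeds the 10% threshold by 13.1698 percentage points.

13.1698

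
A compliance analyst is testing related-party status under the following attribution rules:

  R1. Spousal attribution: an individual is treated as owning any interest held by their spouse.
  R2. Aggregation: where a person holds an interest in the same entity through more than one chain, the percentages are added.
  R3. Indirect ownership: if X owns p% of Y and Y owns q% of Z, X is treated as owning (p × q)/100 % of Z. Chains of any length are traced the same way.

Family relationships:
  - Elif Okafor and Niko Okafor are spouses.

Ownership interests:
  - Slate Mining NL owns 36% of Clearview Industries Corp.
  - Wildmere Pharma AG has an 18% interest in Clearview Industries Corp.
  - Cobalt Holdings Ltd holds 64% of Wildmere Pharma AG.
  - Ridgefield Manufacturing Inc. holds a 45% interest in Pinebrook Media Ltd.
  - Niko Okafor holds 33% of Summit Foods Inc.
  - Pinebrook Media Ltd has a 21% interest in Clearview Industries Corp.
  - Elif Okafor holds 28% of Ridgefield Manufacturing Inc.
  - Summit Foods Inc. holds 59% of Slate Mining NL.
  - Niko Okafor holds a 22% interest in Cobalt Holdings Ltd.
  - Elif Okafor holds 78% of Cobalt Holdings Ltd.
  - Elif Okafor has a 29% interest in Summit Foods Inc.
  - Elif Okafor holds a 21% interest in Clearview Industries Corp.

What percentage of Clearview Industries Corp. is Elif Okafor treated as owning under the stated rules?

By spousal attribution (R1), Elif Okafor is treated as also owning Niko Okafor's interest in Summit Foods Inc, giving 29% + 33% = 62%.
By spousal attribution (R1), Elif Okafor is treated as also owning Niko Okafor's interest in Cobalt Holdings Ltd, giving 78% + 22% = 100%.
Chain via Summit Foods Inc. → Slate Mining NL (R3): 62% × 59% × 36% = 13.1688% of Clearview Industries Corp.
Chain via Cobalt Holdings Ltd → Wildmere Pharma AG (R3): 100% × 64% × 18% = 11.52% of Clearview Industries Corp.
Chain via Ridgefield Manufacturing Inc. → Pinebrook Media Ltd (R3): 28% × 45% × 21% = 2.646% of Clearview Industries Corp.
Direct interest in Clearview Industries Corp: 21%.
Aggregating (R2): 13.1688% + 11.52% + 2.646% + 21% = 48.3348%.

48.3348%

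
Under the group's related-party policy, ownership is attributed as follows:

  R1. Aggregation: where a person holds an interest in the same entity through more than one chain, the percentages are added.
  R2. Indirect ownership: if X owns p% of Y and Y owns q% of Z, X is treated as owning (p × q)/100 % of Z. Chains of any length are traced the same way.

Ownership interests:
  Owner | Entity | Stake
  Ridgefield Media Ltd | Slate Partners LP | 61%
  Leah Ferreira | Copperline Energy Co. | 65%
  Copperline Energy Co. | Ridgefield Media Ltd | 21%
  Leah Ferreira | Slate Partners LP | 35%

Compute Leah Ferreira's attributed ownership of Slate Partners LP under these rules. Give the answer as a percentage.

43.3265%

Chain via Copperline Energy Co. → Ridgefield Media Ltd (R2): 65% × 21% × 61% = 8.3265% of Slate Partners LP.
Direct interest in Slate Partners LP: 35%.
Aggregating (R1): 8.3265% + 35% = 43.3265%.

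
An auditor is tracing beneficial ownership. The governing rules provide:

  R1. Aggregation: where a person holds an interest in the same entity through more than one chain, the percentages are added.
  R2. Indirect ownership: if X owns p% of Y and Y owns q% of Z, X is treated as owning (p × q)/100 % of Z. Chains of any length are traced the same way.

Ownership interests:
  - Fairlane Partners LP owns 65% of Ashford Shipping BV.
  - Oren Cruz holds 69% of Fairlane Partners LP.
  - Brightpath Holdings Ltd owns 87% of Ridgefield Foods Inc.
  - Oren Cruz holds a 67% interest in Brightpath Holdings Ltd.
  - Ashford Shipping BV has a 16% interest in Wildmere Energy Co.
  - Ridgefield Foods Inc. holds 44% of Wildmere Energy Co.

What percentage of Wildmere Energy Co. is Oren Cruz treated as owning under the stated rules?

Chain via Brightpath Holdings Ltd → Ridgefield Foods Inc. (R2): 67% × 87% × 44% = 25.6476% of Wildmere Energy Co.
Chain via Fairlane Partners LP → Ashford Shipping BV (R2): 69% × 65% × 16% = 7.176% of Wildmere Energy Co.
Aggregating (R1): 25.6476% + 7.176% = 32.8236%.

32.8236%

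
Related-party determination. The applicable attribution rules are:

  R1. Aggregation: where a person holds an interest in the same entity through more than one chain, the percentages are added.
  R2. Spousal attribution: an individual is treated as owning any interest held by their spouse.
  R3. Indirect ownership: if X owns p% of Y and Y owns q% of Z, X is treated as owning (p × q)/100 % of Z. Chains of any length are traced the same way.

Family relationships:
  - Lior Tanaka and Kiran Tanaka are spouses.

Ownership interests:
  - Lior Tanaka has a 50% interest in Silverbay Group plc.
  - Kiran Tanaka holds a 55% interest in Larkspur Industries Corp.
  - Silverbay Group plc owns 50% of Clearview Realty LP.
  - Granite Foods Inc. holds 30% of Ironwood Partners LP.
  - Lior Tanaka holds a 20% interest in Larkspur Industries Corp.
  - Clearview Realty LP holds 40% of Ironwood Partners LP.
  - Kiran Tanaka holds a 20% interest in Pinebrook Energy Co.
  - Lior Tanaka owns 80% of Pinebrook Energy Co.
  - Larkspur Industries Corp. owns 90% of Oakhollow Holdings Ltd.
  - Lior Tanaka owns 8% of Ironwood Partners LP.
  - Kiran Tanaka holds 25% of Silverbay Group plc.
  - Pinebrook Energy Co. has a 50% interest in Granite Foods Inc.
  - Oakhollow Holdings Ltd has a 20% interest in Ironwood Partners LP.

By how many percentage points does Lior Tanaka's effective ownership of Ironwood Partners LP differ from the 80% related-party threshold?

By spousal attribution (R2), Lior Tanaka is treated as also owning Kiran Tanaka's interest in Silverbay Group plc, giving 50% + 25% = 75%.
By spousal attribution (R2), Lior Tanaka is treated as also owning Kiran Tanaka's interest in Larkspur Industries Corp, giving 20% + 55% = 75%.
By spousal attribution (R2), Lior Tanaka is treated as also owning Kiran Tanaka's interest in Pinebrook Energy Co, giving 80% + 20% = 100%.
Chain via Silverbay Group plc → Clearview Realty LP (R3): 75% × 50% × 40% = 15% of Ironwood Partners LP.
Chain via Larkspur Industries Corp. → Oakhollow Holdings Ltd (R3): 75% × 90% × 20% = 13.5% of Ironwood Partners LP.
Chain via Pinebrook Energy Co. → Granite Foods Inc. (R3): 100% × 50% × 30% = 15% of Ironwood Partners LP.
Direct interest in Ironwood Partners LP: 8%.
Aggregating (R1): 15% + 13.5% + 15% + 8% = 51.5%.
51.5% falls short of the 80% threshold by 28.5 percentage points.

28.5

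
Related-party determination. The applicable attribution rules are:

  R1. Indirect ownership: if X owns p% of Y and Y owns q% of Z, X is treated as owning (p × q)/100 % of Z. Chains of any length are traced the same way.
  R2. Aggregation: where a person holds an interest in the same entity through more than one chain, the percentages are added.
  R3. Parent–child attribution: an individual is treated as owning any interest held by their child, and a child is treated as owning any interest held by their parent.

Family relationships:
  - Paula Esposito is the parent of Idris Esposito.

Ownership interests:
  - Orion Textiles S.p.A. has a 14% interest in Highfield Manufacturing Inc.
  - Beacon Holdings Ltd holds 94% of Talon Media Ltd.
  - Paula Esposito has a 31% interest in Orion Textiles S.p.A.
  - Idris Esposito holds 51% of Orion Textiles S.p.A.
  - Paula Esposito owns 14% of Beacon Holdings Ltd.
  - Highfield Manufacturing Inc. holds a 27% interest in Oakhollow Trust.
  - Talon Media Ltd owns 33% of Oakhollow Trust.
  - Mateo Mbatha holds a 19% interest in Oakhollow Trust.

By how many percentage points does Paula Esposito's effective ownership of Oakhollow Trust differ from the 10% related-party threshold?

2.5576

By parent–child attribution (R3), Paula Esposito is treated as also owning Idris Esposito's interest in Orion Textiles S.p.A, giving 31% + 51% = 82%.
Chain via Beacon Holdings Ltd → Talon Media Ltd (R1): 14% × 94% × 33% = 4.3428% of Oakhollow Trust.
Chain via Orion Textiles S.p.A. → Highfield Manufacturing Inc. (R1): 82% × 14% × 27% = 3.0996% of Oakhollow Trust.
Aggregating (R2): 4.3428% + 3.0996% = 7.4424%.
7.4424% falls short of the 10% threshold by 2.5576 percentage points.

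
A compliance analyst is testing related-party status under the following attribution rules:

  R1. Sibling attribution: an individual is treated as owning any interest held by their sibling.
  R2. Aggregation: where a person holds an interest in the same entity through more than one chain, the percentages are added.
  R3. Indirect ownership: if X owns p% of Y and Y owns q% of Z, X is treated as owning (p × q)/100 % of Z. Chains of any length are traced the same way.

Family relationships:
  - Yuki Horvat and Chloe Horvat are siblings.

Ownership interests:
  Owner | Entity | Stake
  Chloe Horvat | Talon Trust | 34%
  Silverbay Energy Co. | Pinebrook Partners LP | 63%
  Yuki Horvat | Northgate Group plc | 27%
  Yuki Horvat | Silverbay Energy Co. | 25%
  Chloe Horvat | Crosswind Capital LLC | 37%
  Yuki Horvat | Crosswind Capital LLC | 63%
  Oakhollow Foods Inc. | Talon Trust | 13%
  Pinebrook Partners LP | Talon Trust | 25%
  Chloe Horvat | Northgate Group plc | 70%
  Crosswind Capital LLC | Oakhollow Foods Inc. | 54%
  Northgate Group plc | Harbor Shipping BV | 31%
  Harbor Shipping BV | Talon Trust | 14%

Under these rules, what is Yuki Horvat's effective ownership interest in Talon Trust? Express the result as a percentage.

49.1673%

By sibling attribution (R1), Yuki Horvat is treated as also owning Chloe Horvat's interest in Northgate Group plc, giving 27% + 70% = 97%.
By sibling attribution (R1), Yuki Horvat is treated as also owning Chloe Horvat's interest in Crosswind Capital LLC, giving 63% + 37% = 100%.
By sibling attribution (R1), Yuki Horvat is treated as owning Chloe Horvat's 34% interest in Talon Trust.
Chain via Silverbay Energy Co. → Pinebrook Partners LP (R3): 25% × 63% × 25% = 3.9375% of Talon Trust.
Chain via Northgate Group plc → Harbor Shipping BV (R3): 97% × 31% × 14% = 4.2098% of Talon Trust.
Chain via Crosswind Capital LLC → Oakhollow Foods Inc. (R3): 100% × 54% × 13% = 7.02% of Talon Trust.
Direct interest in Talon Trust: 34%.
Aggregating (R2): 3.9375% + 4.2098% + 7.02% + 34% = 49.1673%.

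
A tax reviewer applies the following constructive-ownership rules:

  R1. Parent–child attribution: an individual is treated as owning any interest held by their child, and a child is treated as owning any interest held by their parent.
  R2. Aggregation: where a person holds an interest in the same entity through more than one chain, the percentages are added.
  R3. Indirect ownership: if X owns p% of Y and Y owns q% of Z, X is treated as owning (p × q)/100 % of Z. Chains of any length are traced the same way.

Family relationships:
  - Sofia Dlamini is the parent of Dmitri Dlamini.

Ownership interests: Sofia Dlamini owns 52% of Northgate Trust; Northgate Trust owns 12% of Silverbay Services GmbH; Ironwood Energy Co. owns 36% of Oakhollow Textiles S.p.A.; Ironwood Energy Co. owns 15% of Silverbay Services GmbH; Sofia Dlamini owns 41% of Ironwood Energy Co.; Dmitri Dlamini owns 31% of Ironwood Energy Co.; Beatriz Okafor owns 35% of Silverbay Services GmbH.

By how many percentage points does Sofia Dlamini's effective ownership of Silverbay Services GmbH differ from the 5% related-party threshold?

By parent–child attribution (R1), Sofia Dlamini is treated as also owning Dmitri Dlamini's interest in Ironwood Energy Co, giving 41% + 31% = 72%.
Chain via Northgate Trust (R3): 52% × 12% = 6.24% of Silverbay Services GmbH.
Chain via Ironwood Energy Co. (R3): 72% × 15% = 10.8% of Silverbay Services GmbH.
Aggregating (R2): 6.24% + 10.8% = 17.04%.
17.04% exceeds the 5% threshold by 12.04 percentage points.

12.04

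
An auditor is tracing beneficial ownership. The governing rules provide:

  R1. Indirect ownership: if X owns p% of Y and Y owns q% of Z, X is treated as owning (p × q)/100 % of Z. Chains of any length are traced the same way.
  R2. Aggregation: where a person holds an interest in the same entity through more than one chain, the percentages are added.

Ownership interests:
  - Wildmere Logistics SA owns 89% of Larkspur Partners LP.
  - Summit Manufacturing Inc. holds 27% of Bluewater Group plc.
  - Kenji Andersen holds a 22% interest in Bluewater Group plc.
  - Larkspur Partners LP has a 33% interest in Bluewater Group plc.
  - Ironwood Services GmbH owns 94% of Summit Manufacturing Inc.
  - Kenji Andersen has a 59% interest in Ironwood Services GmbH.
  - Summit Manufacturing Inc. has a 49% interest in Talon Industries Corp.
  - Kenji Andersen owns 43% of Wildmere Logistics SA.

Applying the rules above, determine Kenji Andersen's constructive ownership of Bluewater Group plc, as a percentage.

49.6033%

Chain via Ironwood Services GmbH → Summit Manufacturing Inc. (R1): 59% × 94% × 27% = 14.9742% of Bluewater Group plc.
Chain via Wildmere Logistics SA → Larkspur Partners LP (R1): 43% × 89% × 33% = 12.6291% of Bluewater Group plc.
Direct interest in Bluewater Group plc: 22%.
Aggregating (R2): 14.9742% + 12.6291% + 22% = 49.6033%.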